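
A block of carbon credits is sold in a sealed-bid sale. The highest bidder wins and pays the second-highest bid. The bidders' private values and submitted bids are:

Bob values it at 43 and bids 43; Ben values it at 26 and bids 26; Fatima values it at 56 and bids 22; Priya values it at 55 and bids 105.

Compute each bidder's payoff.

Ordered from highest: Priya 105 > Bob 43 > Ben 26 > Fatima 22.
Priya has the top bid and wins; the price is the second-highest bid, 43.
Priya's payoff = 55 − 43 = 12. All other bidders lose, so their payoff is 0.

Payoffs: Bob 0, Ben 0, Fatima 0, Priya 12.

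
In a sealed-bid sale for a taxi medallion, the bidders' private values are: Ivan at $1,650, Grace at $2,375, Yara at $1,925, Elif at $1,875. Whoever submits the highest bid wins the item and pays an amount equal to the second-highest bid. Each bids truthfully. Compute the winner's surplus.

Ordered from highest: Grace $2,375 > Yara $1,925 > Elif $1,875 > Ivan $1,650.
Grace wins with the top bid and pays the second-highest, $1,925.
Surplus = $2,375 − $1,925 = $450.

$450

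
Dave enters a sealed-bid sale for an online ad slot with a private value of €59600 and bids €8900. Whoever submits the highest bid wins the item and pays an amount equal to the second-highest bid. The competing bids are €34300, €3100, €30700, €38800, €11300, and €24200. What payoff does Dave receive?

Payoff = €0.

Highest competing bid: €38800.
Dave's bid €8900 is not the highest, so Dave loses, pays nothing, and earns zero payoff.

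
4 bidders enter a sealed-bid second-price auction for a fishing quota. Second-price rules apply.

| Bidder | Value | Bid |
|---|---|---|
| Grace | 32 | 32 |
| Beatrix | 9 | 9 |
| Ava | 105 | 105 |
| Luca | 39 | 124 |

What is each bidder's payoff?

Grace 0, Beatrix 0, Ava 0, Luca -66.

Bids in descending order: Luca 124 > Ava 105 > Grace 32 > Beatrix 9.
Luca has the top bid and wins; the price is the second-highest bid, 105.
Luca's payoff = 39 − 105 = -66. All other bidders lose, so their payoff is 0.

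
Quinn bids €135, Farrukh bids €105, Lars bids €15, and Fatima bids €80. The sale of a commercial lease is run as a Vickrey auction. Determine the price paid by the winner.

Ordered from highest: Quinn €135; Farrukh €105; Fatima €80; Lars €15.
Quinn has the highest bid, so Quinn wins.
The second-highest bid is €105, so that is what Quinn pays.

Price paid: €105.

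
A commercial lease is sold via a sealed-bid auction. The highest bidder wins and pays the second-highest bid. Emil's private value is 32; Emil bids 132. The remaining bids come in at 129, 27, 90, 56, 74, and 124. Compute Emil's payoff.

Highest competing bid: 129.
Emil's bid 132 is the highest overall, so Emil wins and pays the second-highest bid, 129.
Payoff = value − price = 32 − 129 = -97.
Overbidding won the item at a price above value — truthful bidding would have avoided this loss.

-97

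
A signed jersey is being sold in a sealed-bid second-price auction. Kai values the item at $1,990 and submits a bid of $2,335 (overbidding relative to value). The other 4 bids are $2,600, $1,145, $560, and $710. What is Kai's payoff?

Highest competing bid: $2,600.
Kai's bid $2,335 is not the highest, so Kai loses, pays nothing, and earns zero payoff.

Kai's payoff: $0.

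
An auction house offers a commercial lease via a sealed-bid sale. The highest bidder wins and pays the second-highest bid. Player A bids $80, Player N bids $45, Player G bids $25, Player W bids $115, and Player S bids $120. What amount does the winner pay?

Bids in descending order: Player S $120 > Player W $115 > Player A $80 > Player N $45 > Player G $25.
Player S has the highest bid, so Player S wins.
The second-highest bid is $115, so that is what Player S pays.

Price paid: $115.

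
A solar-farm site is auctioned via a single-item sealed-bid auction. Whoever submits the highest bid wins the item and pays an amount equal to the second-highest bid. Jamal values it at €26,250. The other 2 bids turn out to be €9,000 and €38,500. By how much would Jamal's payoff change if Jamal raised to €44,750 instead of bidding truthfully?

The highest competing bid is €38,500.
Bidding truthfully at €26,250: the top bid is €38,500 (a rival), so Jamal loses. Payoff = €0.
Bidding €44,750: Jamal has the top bid, wins, and pays the second-highest bid €38,500. Payoff = €26,250 − €38,500 = -€12,250.
Change = -€12,250 − €0 = -€12,250.
Deviating from a truthful bid can only lose payoff in a second-price auction — never gain.

Payoff change: -€12,250.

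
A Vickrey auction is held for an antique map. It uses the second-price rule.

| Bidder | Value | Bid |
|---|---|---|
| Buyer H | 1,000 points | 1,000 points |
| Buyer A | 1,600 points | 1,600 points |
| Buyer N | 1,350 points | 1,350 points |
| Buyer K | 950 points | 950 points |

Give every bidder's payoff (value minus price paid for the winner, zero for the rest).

Sorted high to low: Buyer A 1,600 points, then Buyer N 1,350 points, then Buyer H 1,000 points, then Buyer K 950 points.
Buyer A has the top bid and wins; the price is the second-highest bid, 1,350 points.
Buyer A's payoff = 1,600 points − 1,350 points = 250 points. All other bidders lose, so their payoff is 0.

Payoffs: Buyer H 0 points, Buyer A 250 points, Buyer N 0 points, Buyer K 0 points.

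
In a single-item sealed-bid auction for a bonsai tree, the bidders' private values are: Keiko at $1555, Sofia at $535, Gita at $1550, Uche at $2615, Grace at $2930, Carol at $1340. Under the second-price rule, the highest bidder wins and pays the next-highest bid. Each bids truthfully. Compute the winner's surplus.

$315

Ordered from highest: Grace $2930; Uche $2615; Keiko $1555; Gita $1550; Carol $1340; Sofia $535.
Grace wins with the top bid and pays the second-highest, $2615.
Surplus = $2930 − $2615 = $315.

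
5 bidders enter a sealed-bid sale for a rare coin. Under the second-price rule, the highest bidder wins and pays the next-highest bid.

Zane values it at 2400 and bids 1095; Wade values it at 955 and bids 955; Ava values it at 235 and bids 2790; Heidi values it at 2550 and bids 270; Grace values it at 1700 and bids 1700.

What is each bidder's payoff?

Sorted high to low: Ava 2790 > Grace 1700 > Zane 1095 > Wade 955 > Heidi 270.
Ava has the top bid and wins; the price is the second-highest bid, 1700.
Ava's payoff = 235 − 1700 = -1465. All other bidders lose, so their payoff is 0.

Payoffs: Zane 0, Wade 0, Ava -1465, Heidi 0, Grace 0.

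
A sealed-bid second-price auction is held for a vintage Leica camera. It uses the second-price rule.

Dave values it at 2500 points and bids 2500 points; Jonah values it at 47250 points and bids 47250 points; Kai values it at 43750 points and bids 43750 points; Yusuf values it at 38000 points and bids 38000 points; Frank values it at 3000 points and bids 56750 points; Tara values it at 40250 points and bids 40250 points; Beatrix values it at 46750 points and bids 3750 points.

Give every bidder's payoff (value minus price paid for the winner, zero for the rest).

Ranking the bids: Frank 56750 points, then Jonah 47250 points, then Kai 43750 points, then Tara 40250 points, then Yusuf 38000 points, then Beatrix 3750 points, then Dave 2500 points.
Frank has the top bid and wins; the price is the second-highest bid, 47250 points.
Frank's payoff = 3000 points − 47250 points = -44250 points. All other bidders lose, so their payoff is 0.

Dave 0 points, Jonah 0 points, Kai 0 points, Yusuf 0 points, Frank -44250 points, Tara 0 points, Beatrix 0 points.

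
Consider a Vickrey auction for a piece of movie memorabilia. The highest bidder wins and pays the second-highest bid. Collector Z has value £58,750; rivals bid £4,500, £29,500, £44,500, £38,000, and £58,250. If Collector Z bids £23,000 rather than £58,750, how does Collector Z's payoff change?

The highest competing bid is £58,250.
Bidding truthfully at £58,750: Collector Z has the top bid, wins, and pays the second-highest bid £58,250. Payoff = £58,750 − £58,250 = £500.
Bidding £23,000: the top bid is £58,250 (a rival), so Collector Z loses. Payoff = £0.
Change = £0 − £500 = -£500.
This is the dominant-strategy logic: truthful bidding weakly beats any alternative.

Change in payoff: -£500.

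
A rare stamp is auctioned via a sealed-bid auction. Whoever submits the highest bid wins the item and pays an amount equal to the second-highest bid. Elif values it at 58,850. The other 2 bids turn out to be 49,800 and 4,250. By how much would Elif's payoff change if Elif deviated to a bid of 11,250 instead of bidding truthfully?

-9,050

The highest competing bid is 49,800.
Bidding truthfully at 58,850: Elif has the top bid, wins, and pays the second-highest bid 49,800. Payoff = 58,850 − 49,800 = 9,050.
Bidding 11,250: the top bid is 49,800 (a rival), so Elif loses. Payoff = 0.
Change = 0 − 9,050 = -9,050.
This is the dominant-strategy logic: truthful bidding weakly beats any alternative.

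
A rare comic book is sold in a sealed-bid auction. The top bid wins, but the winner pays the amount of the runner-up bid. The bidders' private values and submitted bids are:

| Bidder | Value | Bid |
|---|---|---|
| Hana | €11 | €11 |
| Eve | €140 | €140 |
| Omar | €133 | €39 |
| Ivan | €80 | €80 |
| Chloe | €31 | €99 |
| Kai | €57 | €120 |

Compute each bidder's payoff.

Hana €0, Eve €20, Omar €0, Ivan €0, Chloe €0, Kai €0.

Bids in descending order: Eve €140 > Kai €120 > Chloe €99 > Ivan €80 > Omar €39 > Hana €11.
Eve has the top bid and wins; the price is the second-highest bid, €120.
Eve's payoff = €140 − €120 = €20. All other bidders lose, so their payoff is 0.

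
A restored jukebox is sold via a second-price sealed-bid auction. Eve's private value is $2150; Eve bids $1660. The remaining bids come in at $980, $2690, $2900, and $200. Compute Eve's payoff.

Highest competing bid: $2900.
Eve's bid $1660 is not the highest, so Eve loses, pays nothing, and earns zero payoff.

Payoff = $0.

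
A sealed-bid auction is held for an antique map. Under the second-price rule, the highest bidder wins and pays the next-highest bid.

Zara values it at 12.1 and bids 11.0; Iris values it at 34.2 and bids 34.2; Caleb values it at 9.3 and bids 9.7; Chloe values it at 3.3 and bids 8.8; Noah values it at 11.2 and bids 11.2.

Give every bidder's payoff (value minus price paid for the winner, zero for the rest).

Sorted high to low: Iris 34.2 > Noah 11.2 > Zara 11.0 > Caleb 9.7 > Chloe 8.8.
Iris has the top bid and wins; the price is the second-highest bid, 11.2.
Iris's payoff = 34.2 − 11.2 = 23.0. All other bidders lose, so their payoff is 0.

Zara 0.0, Iris 23.0, Caleb 0.0, Chloe 0.0, Noah 0.0.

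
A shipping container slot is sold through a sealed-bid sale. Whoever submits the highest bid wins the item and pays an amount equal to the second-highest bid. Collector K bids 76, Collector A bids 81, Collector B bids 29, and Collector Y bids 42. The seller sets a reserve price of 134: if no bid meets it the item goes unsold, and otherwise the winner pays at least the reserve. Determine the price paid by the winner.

unsold

Bids in descending order: Collector A 81 > Collector K 76 > Collector Y 42 > Collector B 29.
The top bid 81 is below the reserve 134, so the item goes unsold and nothing is paid.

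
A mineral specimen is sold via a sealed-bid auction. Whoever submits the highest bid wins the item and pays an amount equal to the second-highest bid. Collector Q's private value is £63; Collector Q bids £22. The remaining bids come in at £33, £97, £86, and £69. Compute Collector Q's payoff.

£0

Highest competing bid: £97.
Collector Q's bid £22 is not the highest, so Collector Q loses, pays nothing, and earns zero payoff.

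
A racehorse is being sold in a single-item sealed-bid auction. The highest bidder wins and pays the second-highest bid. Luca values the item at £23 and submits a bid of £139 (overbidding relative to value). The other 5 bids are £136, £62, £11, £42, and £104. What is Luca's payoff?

Payoff = -£113.

Highest competing bid: £136.
Luca's bid £139 is the highest overall, so Luca wins and pays the second-highest bid, £136.
Payoff = value − price = £23 − £136 = -£113.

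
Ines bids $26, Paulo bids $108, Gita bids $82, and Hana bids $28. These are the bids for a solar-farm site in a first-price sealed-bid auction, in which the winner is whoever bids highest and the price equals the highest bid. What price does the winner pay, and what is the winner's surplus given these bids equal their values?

Price $108; surplus $0.

Bids in descending order: Paulo $108; Gita $82; Hana $28; Ines $26.
Paulo is the highest bidder, so Paulo wins.
Under the first-price rule, the price is the highest bid: $108.
Surplus = $108 − $108 = $0.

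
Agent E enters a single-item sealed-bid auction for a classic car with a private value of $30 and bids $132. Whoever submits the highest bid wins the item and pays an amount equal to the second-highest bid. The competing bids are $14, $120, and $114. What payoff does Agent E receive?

Highest competing bid: $120.
Agent E's bid $132 is the highest overall, so Agent E wins and pays the second-highest bid, $120.
Payoff = value − price = $30 − $120 = -$90.
Overbidding won the item at a price above value — truthful bidding would have avoided this loss.

Agent E's payoff: -$90.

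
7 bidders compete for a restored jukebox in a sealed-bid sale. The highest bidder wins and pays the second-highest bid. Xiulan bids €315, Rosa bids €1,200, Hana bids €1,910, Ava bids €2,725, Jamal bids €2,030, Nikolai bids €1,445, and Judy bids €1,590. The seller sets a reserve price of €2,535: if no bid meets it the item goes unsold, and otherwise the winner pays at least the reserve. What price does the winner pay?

The winner pays €2,535.

Bids in descending order: Ava €2,725, then Jamal €2,030, then Hana €1,910, then Judy €1,590, then Nikolai €1,445, then Rosa €1,200, then Xiulan €315.
Ava has the highest bid, so Ava wins.
The second-highest bid is €2,030, but the reserve €2,535 is higher, so the price is the reserve.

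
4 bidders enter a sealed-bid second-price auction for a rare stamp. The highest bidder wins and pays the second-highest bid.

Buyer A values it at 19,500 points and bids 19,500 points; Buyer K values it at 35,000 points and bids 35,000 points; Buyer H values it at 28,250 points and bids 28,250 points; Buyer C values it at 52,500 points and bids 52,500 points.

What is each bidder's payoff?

Payoffs: Buyer A 0 points, Buyer K 0 points, Buyer H 0 points, Buyer C 17,500 points.

Ordered from highest: Buyer C 52,500 points, then Buyer K 35,000 points, then Buyer H 28,250 points, then Buyer A 19,500 points.
Buyer C has the top bid and wins; the price is the second-highest bid, 35,000 points.
Buyer C's payoff = 52,500 points − 35,000 points = 17,500 points. All other bidders lose, so their payoff is 0.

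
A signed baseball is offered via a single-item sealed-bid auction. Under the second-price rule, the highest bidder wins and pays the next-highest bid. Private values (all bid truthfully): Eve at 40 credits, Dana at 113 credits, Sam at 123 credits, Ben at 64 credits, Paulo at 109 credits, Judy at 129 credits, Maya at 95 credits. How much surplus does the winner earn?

Ranking the bids: Judy 129 credits; Sam 123 credits; Dana 113 credits; Paulo 109 credits; Maya 95 credits; Ben 64 credits; Eve 40 credits.
Judy wins with the top bid and pays the second-highest, 123 credits.
Surplus = 129 credits − 123 credits = 6 credits.

Surplus = 6 credits.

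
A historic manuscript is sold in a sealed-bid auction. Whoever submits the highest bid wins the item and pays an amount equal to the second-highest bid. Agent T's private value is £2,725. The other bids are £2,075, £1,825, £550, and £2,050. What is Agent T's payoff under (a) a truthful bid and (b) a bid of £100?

The highest competing bid is £2,075.
Bidding truthfully at £2,725: Agent T has the top bid, wins, and pays the second-highest bid £2,075. Payoff = £2,725 − £2,075 = £650.
Bidding £100: the top bid is £2,075 (a rival), so Agent T loses. Payoff = £0.

Truthful: £650; alternative: £0.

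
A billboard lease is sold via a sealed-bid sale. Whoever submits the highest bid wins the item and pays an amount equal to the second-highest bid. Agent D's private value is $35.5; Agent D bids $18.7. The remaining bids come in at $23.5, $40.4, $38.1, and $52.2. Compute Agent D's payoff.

Highest competing bid: $52.2.
Agent D's bid $18.7 is not the highest, so Agent D loses, pays nothing, and earns zero payoff.

$0.0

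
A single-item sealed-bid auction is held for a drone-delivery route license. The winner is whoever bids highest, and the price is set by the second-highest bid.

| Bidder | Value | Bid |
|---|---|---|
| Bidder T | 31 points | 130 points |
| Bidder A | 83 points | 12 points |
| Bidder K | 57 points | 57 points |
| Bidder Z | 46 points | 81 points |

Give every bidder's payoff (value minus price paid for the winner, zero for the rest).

Bidder T -50 points, Bidder A 0 points, Bidder K 0 points, Bidder Z 0 points.

Bids in descending order: Bidder T 130 points > Bidder Z 81 points > Bidder K 57 points > Bidder A 12 points.
Bidder T has the top bid and wins; the price is the second-highest bid, 81 points.
Bidder T's payoff = 31 points − 81 points = -50 points. All other bidders lose, so their payoff is 0.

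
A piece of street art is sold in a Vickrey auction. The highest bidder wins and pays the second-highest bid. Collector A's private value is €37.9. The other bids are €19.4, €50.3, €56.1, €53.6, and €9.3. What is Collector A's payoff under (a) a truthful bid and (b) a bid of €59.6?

Truthful: €0.0; alternative: -€18.2.

The highest competing bid is €56.1.
Bidding truthfully at €37.9: the top bid is €56.1 (a rival), so Collector A loses. Payoff = €0.0.
Bidding €59.6: Collector A has the top bid, wins, and pays the second-highest bid €56.1. Payoff = €37.9 − €56.1 = -€18.2.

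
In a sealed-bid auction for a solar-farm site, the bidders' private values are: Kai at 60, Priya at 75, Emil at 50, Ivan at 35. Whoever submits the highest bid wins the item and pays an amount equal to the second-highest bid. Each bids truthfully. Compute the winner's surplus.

Bids in descending order: Priya 75; Kai 60; Emil 50; Ivan 35.
Priya wins with the top bid and pays the second-highest, 60.
Surplus = 75 − 60 = 15.

15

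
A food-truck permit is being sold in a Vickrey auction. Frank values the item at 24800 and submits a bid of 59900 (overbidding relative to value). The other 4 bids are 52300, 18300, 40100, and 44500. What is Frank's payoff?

Frank's payoff: -27500.

Highest competing bid: 52300.
Frank's bid 59900 is the highest overall, so Frank wins and pays the second-highest bid, 52300.
Payoff = value − price = 24800 − 52300 = -27500.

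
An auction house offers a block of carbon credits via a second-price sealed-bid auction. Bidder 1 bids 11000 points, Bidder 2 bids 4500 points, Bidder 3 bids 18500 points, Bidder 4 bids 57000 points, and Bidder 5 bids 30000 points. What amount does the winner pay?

Ordered from highest: Bidder 4 57000 points, then Bidder 5 30000 points, then Bidder 3 18500 points, then Bidder 1 11000 points, then Bidder 2 4500 points.
Bidder 4 has the highest bid, so Bidder 4 wins.
The second-highest bid is 30000 points, so that is what Bidder 4 pays.

30000 points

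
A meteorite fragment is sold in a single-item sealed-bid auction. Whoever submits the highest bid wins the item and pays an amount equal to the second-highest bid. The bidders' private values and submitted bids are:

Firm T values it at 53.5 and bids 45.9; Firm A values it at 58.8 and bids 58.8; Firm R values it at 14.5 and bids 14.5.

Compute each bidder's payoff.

Firm T 0.0, Firm A 12.9, Firm R 0.0.

Ranking the bids: Firm A 58.8, then Firm T 45.9, then Firm R 14.5.
Firm A has the top bid and wins; the price is the second-highest bid, 45.9.
Firm A's payoff = 58.8 − 45.9 = 12.9. All other bidders lose, so their payoff is 0.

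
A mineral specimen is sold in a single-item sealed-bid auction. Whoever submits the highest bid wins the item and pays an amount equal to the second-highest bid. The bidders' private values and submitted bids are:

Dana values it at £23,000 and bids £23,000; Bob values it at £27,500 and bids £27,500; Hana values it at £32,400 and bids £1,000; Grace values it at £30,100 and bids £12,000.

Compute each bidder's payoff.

Ordered from highest: Bob £27,500, then Dana £23,000, then Grace £12,000, then Hana £1,000.
Bob has the top bid and wins; the price is the second-highest bid, £23,000.
Bob's payoff = £27,500 − £23,000 = £4,500. All other bidders lose, so their payoff is 0.

Dana £0, Bob £4,500, Hana £0, Grace £0.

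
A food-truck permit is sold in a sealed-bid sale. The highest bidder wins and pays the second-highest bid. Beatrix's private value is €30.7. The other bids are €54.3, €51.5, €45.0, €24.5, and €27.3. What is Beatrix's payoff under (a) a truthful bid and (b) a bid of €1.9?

(a) €0.0  (b) €0.0

The highest competing bid is €54.3.
Bidding truthfully at €30.7: the top bid is €54.3 (a rival), so Beatrix loses. Payoff = €0.0.
Bidding €1.9: the top bid is €54.3 (a rival), so Beatrix loses. Payoff = €0.0.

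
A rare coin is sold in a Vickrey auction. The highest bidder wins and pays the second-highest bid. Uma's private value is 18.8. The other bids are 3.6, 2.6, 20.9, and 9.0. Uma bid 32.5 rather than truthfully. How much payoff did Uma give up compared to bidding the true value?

The highest competing bid is 20.9.
Bidding truthfully at 18.8: the top bid is 20.9 (a rival), so Uma loses. Payoff = 0.0.
Bidding 32.5: Uma has the top bid, wins, and pays the second-highest bid 20.9. Payoff = 18.8 − 20.9 = -2.1.
Regret = truthful payoff − actual payoff = 0.0 − -2.1 = 2.1.

2.1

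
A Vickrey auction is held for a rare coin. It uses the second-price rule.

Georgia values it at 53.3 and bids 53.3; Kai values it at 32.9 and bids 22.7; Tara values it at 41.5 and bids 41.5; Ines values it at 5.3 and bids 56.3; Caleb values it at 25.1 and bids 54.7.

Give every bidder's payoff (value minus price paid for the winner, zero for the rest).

Sorted high to low: Ines 56.3, then Caleb 54.7, then Georgia 53.3, then Tara 41.5, then Kai 22.7.
Ines has the top bid and wins; the price is the second-highest bid, 54.7.
Ines's payoff = 5.3 − 54.7 = -49.4. All other bidders lose, so their payoff is 0.

Georgia 0.0, Kai 0.0, Tara 0.0, Ines -49.4, Caleb 0.0.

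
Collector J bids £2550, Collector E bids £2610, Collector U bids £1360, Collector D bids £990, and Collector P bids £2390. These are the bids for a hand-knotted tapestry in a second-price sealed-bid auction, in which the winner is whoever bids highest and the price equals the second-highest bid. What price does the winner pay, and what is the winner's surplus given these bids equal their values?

The winner pays £2550 for a surplus of £60.

Ranking the bids: Collector E £2610; Collector J £2550; Collector P £2390; Collector U £1360; Collector D £990.
Collector E is the highest bidder, so Collector E wins.
Under the second-price rule, the price is the second-highest bid: £2550.
Surplus = £2610 − £2550 = £60.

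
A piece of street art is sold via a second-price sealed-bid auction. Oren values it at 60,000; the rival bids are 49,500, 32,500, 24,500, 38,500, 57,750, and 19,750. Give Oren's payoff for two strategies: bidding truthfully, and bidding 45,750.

Truthful: 2,250; alternative: 0.

The highest competing bid is 57,750.
Bidding truthfully at 60,000: Oren has the top bid, wins, and pays the second-highest bid 57,750. Payoff = 60,000 − 57,750 = 2,250.
Bidding 45,750: the top bid is 57,750 (a rival), so Oren loses. Payoff = 0.
This is the dominant-strategy logic: truthful bidding weakly beats any alternative.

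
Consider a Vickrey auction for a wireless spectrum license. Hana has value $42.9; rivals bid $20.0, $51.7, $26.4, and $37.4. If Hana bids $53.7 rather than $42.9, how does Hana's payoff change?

The highest competing bid is $51.7.
Bidding truthfully at $42.9: the top bid is $51.7 (a rival), so Hana loses. Payoff = $0.0.
Bidding $53.7: Hana has the top bid, wins, and pays the second-highest bid $51.7. Payoff = $42.9 − $51.7 = -$8.8.
Change = -$8.8 − $0.0 = -$8.8.

Payoff change: -$8.8.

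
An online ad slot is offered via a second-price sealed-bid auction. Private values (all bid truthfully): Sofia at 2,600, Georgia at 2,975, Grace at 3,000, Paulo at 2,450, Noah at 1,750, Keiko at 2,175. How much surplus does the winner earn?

Surplus = 25.

Bids in descending order: Grace 3,000, then Georgia 2,975, then Sofia 2,600, then Paulo 2,450, then Keiko 2,175, then Noah 1,750.
Grace wins with the top bid and pays the second-highest, 2,975.
Surplus = 3,000 − 2,975 = 25.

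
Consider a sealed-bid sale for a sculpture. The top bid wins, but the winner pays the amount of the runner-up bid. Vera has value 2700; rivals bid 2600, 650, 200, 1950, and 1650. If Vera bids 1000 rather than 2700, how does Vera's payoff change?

The highest competing bid is 2600.
Bidding truthfully at 2700: Vera has the top bid, wins, and pays the second-highest bid 2600. Payoff = 2700 − 2600 = 100.
Bidding 1000: the top bid is 2600 (a rival), so Vera loses. Payoff = 0.
Change = 0 − 100 = -100.
Deviating from a truthful bid can only lose payoff in a second-price auction — never gain.

-100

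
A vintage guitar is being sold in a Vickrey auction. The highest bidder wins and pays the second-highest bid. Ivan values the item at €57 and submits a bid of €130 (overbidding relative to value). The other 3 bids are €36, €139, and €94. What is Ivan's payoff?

€0

Highest competing bid: €139.
Ivan's bid €130 is not the highest, so Ivan loses, pays nothing, and earns zero payoff.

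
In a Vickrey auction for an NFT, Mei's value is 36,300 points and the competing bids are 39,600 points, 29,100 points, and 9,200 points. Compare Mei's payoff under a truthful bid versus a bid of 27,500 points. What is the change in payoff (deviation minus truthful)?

Payoff change: 0 points.

The highest competing bid is 39,600 points.
Bidding truthfully at 36,300 points: the top bid is 39,600 points (a rival), so Mei loses. Payoff = 0 points.
Bidding 27,500 points: the top bid is 39,600 points (a rival), so Mei loses. Payoff = 0 points.
Change = 0 points − 0 points = 0 points.
The bid only affects whether you win, not the price — here both bids land on the same side of the top rival bid, so the deviation is payoff-neutral.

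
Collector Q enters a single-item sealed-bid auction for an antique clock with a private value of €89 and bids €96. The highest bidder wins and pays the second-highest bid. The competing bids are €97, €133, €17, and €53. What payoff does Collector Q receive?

Highest competing bid: €133.
Collector Q's bid €96 is not the highest, so Collector Q loses, pays nothing, and earns zero payoff.

Collector Q's payoff: €0.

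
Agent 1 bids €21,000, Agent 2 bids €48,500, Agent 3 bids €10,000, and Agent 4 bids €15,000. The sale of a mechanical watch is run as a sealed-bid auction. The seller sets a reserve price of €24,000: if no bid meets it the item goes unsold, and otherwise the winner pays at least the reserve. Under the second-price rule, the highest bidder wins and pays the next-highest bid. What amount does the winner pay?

Price paid: €24,000.

Bids in descending order: Agent 2 €48,500, then Agent 1 €21,000, then Agent 4 €15,000, then Agent 3 €10,000.
Agent 2 has the highest bid, so Agent 2 wins.
The second-highest bid is €21,000, but the reserve €24,000 is higher, so the price is the reserve.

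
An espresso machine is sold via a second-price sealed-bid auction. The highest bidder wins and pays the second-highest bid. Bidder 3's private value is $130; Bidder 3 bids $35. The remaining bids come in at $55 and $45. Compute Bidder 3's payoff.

The bidder's payoff: $0.

Highest competing bid: $55.
Bidder 3's bid $35 is not the highest, so Bidder 3 loses, pays nothing, and earns zero payoff.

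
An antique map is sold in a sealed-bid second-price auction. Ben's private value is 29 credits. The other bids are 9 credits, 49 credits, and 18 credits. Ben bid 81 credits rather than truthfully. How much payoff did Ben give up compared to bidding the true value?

20 credits

The highest competing bid is 49 credits.
Bidding truthfully at 29 credits: the top bid is 49 credits (a rival), so Ben loses. Payoff = 0 credits.
Bidding 81 credits: Ben has the top bid, wins, and pays the second-highest bid 49 credits. Payoff = 29 credits − 49 credits = -20 credits.
Regret = truthful payoff − actual payoff = 0 credits − -20 credits = 20 credits.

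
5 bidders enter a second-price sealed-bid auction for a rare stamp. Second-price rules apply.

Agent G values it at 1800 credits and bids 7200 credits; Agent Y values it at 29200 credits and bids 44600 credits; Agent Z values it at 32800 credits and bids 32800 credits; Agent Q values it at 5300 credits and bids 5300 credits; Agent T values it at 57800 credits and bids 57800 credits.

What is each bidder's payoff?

Ordered from highest: Agent T 57800 credits > Agent Y 44600 credits > Agent Z 32800 credits > Agent G 7200 credits > Agent Q 5300 credits.
Agent T has the top bid and wins; the price is the second-highest bid, 44600 credits.
Agent T's payoff = 57800 credits − 44600 credits = 13200 credits. All other bidders lose, so their payoff is 0.

Agent G 0 credits, Agent Y 0 credits, Agent Z 0 credits, Agent Q 0 credits, Agent T 13200 credits.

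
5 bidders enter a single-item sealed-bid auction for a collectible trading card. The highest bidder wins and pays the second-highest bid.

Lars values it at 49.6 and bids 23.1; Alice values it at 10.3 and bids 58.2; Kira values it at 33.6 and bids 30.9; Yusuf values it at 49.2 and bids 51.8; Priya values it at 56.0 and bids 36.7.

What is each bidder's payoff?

Lars 0.0, Alice -41.5, Kira 0.0, Yusuf 0.0, Priya 0.0.

Sorted high to low: Alice 58.2 > Yusuf 51.8 > Priya 36.7 > Kira 30.9 > Lars 23.1.
Alice has the top bid and wins; the price is the second-highest bid, 51.8.
Alice's payoff = 10.3 − 51.8 = -41.5. All other bidders lose, so their payoff is 0.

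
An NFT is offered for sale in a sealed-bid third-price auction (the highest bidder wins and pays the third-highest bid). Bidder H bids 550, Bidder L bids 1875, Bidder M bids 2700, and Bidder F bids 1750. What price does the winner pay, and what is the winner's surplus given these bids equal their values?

Ordered from highest: Bidder M 2700, then Bidder L 1875, then Bidder F 1750, then Bidder H 550.
Bidder M is the highest bidder, so Bidder M wins.
Under the third-price rule, the price is the third-highest bid: 1750.
Surplus = 2700 − 1750 = 950.

The winner pays 1750 for a surplus of 950.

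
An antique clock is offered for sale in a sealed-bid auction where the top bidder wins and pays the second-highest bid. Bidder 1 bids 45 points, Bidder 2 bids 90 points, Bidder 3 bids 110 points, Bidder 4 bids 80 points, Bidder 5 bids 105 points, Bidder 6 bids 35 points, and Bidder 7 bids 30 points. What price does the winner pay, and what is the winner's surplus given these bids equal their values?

Price 105 points; surplus 5 points.

Sorted high to low: Bidder 3 110 points; Bidder 5 105 points; Bidder 2 90 points; Bidder 4 80 points; Bidder 1 45 points; Bidder 6 35 points; Bidder 7 30 points.
Bidder 3 is the highest bidder, so Bidder 3 wins.
Under the second-price rule, the price is the second-highest bid: 105 points.
Surplus = 110 points − 105 points = 5 points.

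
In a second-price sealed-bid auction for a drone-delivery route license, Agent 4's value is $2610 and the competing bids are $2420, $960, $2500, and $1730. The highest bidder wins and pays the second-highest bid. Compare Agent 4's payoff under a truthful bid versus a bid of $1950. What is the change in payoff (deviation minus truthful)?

-$110

The highest competing bid is $2500.
Bidding truthfully at $2610: Agent 4 has the top bid, wins, and pays the second-highest bid $2500. Payoff = $2610 − $2500 = $110.
Bidding $1950: the top bid is $2500 (a rival), so Agent 4 loses. Payoff = $0.
Change = $0 − $110 = -$110.
This is the dominant-strategy logic: truthful bidding weakly beats any alternative.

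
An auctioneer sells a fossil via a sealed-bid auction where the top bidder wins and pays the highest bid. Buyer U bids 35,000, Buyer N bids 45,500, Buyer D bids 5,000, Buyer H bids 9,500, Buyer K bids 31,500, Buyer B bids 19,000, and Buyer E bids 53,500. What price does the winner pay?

Sorted high to low: Buyer E 53,500 > Buyer N 45,500 > Buyer U 35,000 > Buyer K 31,500 > Buyer B 19,000 > Buyer H 9,500 > Buyer D 5,000.
Buyer E is the highest bidder, so Buyer E wins.
Under the first-price rule, the price is the highest bid: 53,500.

Price paid: 53,500.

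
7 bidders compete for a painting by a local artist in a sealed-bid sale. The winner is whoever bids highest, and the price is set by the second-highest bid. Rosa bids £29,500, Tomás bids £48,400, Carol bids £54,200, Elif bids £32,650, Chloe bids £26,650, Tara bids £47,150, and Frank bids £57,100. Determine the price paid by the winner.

£54,200

Ordered from highest: Frank £57,100, then Carol £54,200, then Tomás £48,400, then Tara £47,150, then Elif £32,650, then Rosa £29,500, then Chloe £26,650.
Frank has the highest bid, so Frank wins.
The second-highest bid is £54,200, so that is what Frank pays.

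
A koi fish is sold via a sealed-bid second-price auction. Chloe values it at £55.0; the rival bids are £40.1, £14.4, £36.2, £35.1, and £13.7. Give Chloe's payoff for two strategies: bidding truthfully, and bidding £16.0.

The highest competing bid is £40.1.
Bidding truthfully at £55.0: Chloe has the top bid, wins, and pays the second-highest bid £40.1. Payoff = £55.0 − £40.1 = £14.9.
Bidding £16.0: the top bid is £40.1 (a rival), so Chloe loses. Payoff = £0.0.
Deviating from a truthful bid can only lose payoff in a second-price auction — never gain.

Truthful: £14.9; alternative: £0.0.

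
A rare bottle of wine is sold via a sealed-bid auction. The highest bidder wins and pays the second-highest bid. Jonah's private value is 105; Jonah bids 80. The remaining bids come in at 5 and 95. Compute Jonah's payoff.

Payoff = 0.

Highest competing bid: 95.
Jonah's bid 80 is not the highest, so Jonah loses, pays nothing, and earns zero payoff.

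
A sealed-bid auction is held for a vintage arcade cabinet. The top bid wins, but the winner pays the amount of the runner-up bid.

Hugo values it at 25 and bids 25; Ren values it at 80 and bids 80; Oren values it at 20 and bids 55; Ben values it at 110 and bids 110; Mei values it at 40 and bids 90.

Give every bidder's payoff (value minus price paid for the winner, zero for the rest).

Hugo 0, Ren 0, Oren 0, Ben 20, Mei 0.

Ranking the bids: Ben 110 > Mei 90 > Ren 80 > Oren 55 > Hugo 25.
Ben has the top bid and wins; the price is the second-highest bid, 90.
Ben's payoff = 110 − 90 = 20. All other bidders lose, so their payoff is 0.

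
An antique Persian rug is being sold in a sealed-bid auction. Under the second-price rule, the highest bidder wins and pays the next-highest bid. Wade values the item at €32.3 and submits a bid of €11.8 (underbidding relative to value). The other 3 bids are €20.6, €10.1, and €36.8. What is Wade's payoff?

€0.0

Highest competing bid: €36.8.
Wade's bid €11.8 is not the highest, so Wade loses, pays nothing, and earns zero payoff.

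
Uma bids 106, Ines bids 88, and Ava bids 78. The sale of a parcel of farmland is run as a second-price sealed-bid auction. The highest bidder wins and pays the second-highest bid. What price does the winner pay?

Ranking the bids: Uma 106, then Ines 88, then Ava 78.
Uma has the highest bid, so Uma wins.
The second-highest bid is 88, so that is what Uma pays.

88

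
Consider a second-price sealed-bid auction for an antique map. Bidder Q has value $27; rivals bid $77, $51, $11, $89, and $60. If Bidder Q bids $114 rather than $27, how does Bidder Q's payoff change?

The highest competing bid is $89.
Bidding truthfully at $27: the top bid is $89 (a rival), so Bidder Q loses. Payoff = $0.
Bidding $114: Bidder Q has the top bid, wins, and pays the second-highest bid $89. Payoff = $27 − $89 = -$62.
Change = -$62 − $0 = -$62.

Payoff change: -$62.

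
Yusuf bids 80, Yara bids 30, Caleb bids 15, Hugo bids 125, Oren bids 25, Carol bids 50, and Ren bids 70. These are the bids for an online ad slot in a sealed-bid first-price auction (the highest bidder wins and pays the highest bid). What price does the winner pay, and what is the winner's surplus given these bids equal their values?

Ordered from highest: Hugo 125, then Yusuf 80, then Ren 70, then Carol 50, then Yara 30, then Oren 25, then Caleb 15.
Hugo is the highest bidder, so Hugo wins.
Under the first-price rule, the price is the highest bid: 125.
Surplus = 125 − 125 = 0.

The winner pays 125 for a surplus of 0.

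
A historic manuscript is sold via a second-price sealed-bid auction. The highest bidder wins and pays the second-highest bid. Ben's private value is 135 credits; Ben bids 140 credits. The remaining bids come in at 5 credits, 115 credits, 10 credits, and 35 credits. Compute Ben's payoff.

Highest competing bid: 115 credits.
Ben's bid 140 credits is the highest overall, so Ben wins and pays the second-highest bid, 115 credits.
Payoff = value − price = 135 credits − 115 credits = 20 credits.

20 credits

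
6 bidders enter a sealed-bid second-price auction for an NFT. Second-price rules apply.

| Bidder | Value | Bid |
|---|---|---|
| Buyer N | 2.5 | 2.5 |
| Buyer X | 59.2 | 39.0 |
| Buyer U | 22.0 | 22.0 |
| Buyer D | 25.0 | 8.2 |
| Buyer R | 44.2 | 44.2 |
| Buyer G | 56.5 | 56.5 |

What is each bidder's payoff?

Buyer N 0.0, Buyer X 0.0, Buyer U 0.0, Buyer D 0.0, Buyer R 0.0, Buyer G 12.3.

Bids in descending order: Buyer G 56.5; Buyer R 44.2; Buyer X 39.0; Buyer U 22.0; Buyer D 8.2; Buyer N 2.5.
Buyer G has the top bid and wins; the price is the second-highest bid, 44.2.
Buyer G's payoff = 56.5 − 44.2 = 12.3. All other bidders lose, so their payoff is 0.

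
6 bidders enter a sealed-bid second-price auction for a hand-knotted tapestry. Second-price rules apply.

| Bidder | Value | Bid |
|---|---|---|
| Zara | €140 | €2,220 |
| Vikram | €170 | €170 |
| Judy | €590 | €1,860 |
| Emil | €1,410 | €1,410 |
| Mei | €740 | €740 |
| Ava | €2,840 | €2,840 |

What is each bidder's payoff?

Ordered from highest: Ava €2,840, then Zara €2,220, then Judy €1,860, then Emil €1,410, then Mei €740, then Vikram €170.
Ava has the top bid and wins; the price is the second-highest bid, €2,220.
Ava's payoff = €2,840 − €2,220 = €620. All other bidders lose, so their payoff is 0.

Payoffs: Zara €0, Vikram €0, Judy €0, Emil €0, Mei €0, Ava €620.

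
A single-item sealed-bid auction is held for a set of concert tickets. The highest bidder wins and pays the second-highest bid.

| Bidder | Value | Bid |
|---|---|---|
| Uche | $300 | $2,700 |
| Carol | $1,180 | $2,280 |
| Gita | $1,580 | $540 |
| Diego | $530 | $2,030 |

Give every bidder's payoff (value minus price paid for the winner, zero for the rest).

Ordered from highest: Uche $2,700; Carol $2,280; Diego $2,030; Gita $540.
Uche has the top bid and wins; the price is the second-highest bid, $2,280.
Uche's payoff = $300 − $2,280 = -$1,980. All other bidders lose, so their payoff is 0.

Uche -$1,980, Carol $0, Gita $0, Diego $0.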